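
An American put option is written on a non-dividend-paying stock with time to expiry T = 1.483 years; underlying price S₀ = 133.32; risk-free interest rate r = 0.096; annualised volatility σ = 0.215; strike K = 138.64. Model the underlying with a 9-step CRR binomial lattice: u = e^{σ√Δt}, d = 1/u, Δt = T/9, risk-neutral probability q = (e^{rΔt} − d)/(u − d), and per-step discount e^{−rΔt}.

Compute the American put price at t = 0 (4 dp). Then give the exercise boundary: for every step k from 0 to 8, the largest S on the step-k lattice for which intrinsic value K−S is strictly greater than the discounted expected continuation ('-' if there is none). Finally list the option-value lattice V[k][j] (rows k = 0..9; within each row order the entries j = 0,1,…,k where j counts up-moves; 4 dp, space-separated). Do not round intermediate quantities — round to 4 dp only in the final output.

Δt=0.16478  u=1.09120  d=0.91643  q=0.56943  discount=0.98431
step 9 (expiry): payoffs max(K−S,0) = 77.8588 66.2672 52.4651 36.0307 16.4622 0.0000 0.0000 0.0000 0.0000 0.0000
step 8: (k=8,j=0): S=66.3243, (K−S)⁺=72.3157, hold=70.1399 ⇒ V=72.3157 exercise | (k=8,j=1): S=78.9729, (K−S)⁺=59.6671, hold=57.4913 ⇒ V=59.6671 exercise | (k=8,j=2): S=94.0338, (K−S)⁺=44.6062, hold=42.4304 ⇒ V=44.6062 exercise | (k=8,j=3): S=111.9669, (K−S)⁺=26.6731, hold=24.4973 ⇒ V=26.6731 exercise | (k=8,j=4): S=133.3200, (K−S)⁺=5.3200, hold=6.9769 ⇒ V=6.9769 continue | (k=8,j=5): S=158.7454, (K−S)⁺=0.0000, hold=0.0000 ⇒ V=0.0000 continue | (k=8,j=6): S=189.0196, (K−S)⁺=0.0000, hold=0.0000 ⇒ V=0.0000 continue | (k=8,j=7): S=225.0674, (K−S)⁺=0.0000, hold=0.0000 ⇒ V=0.0000 continue | (k=8,j=8): S=267.9898, (K−S)⁺=0.0000, hold=0.0000 ⇒ V=0.0000 continue  boundary S*=111.9669
step 7: (k=7,j=0): S=72.3728, (K−S)⁺=66.2672, hold=64.0914 ⇒ V=66.2672 exercise | (k=7,j=1): S=86.1749, (K−S)⁺=52.4651, hold=50.2892 ⇒ V=52.4651 exercise | (k=7,j=2): S=102.6093, (K−S)⁺=36.0307, hold=33.8549 ⇒ V=36.0307 exercise | (k=7,j=3): S=122.1778, (K−S)⁺=16.4622, hold=15.2150 ⇒ V=16.4622 exercise | (k=7,j=4): S=145.4783, (K−S)⁺=0.0000, hold=2.9569 ⇒ V=2.9569 continue | (k=7,j=5): S=173.2223, (K−S)⁺=0.0000, hold=0.0000 ⇒ V=0.0000 continue | (k=7,j=6): S=206.2575, (K−S)⁺=0.0000, hold=0.0000 ⇒ V=0.0000 continue | (k=7,j=7): S=245.5927, (K−S)⁺=0.0000, hold=0.0000 ⇒ V=0.0000 continue  boundary S*=122.1778
step 6: (k=6,j=0): S=78.9729, (K−S)⁺=59.6671, hold=57.4913 ⇒ V=59.6671 exercise | (k=6,j=1): S=94.0338, (K−S)⁺=44.6062, hold=42.4304 ⇒ V=44.6062 exercise | (k=6,j=2): S=111.9669, (K−S)⁺=26.6731, hold=24.4973 ⇒ V=26.6731 exercise | (k=6,j=3): S=133.3200, (K−S)⁺=5.3200, hold=8.6343 ⇒ V=8.6343 continue | (k=6,j=4): S=158.7454, (K−S)⁺=0.0000, hold=1.2532 ⇒ V=1.2532 continue | (k=6,j=5): S=189.0196, (K−S)⁺=0.0000, hold=0.0000 ⇒ V=0.0000 continue | (k=6,j=6): S=225.0674, (K−S)⁺=0.0000, hold=0.0000 ⇒ V=0.0000 continue  boundary S*=111.9669
step 5: (k=5,j=0): S=86.1749, (K−S)⁺=52.4651, hold=50.2892 ⇒ V=52.4651 exercise | (k=5,j=1): S=102.6093, (K−S)⁺=36.0307, hold=33.8549 ⇒ V=36.0307 exercise | (k=5,j=2): S=122.1778, (K−S)⁺=16.4622, hold=16.1439 ⇒ V=16.4622 exercise | (k=5,j=3): S=145.4783, (K−S)⁺=0.0000, hold=4.3618 ⇒ V=4.3618 continue | (k=5,j=4): S=173.2223, (K−S)⁺=0.0000, hold=0.5311 ⇒ V=0.5311 continue | (k=5,j=5): S=206.2575, (K−S)⁺=0.0000, hold=0.0000 ⇒ V=0.0000 continue  boundary S*=122.1778
step 4: (k=4,j=0): S=94.0338, (K−S)⁺=44.6062, hold=42.4304 ⇒ V=44.6062 exercise | (k=4,j=1): S=111.9669, (K−S)⁺=26.6731, hold=24.4973 ⇒ V=26.6731 exercise | (k=4,j=2): S=133.3200, (K−S)⁺=5.3200, hold=9.4217 ⇒ V=9.4217 continue | (k=4,j=3): S=158.7454, (K−S)⁺=0.0000, hold=2.1463 ⇒ V=2.1463 continue | (k=4,j=4): S=189.0196, (K−S)⁺=0.0000, hold=0.2251 ⇒ V=0.2251 continue  boundary S*=111.9669
step 3: (k=3,j=0): S=102.6093, (K−S)⁺=36.0307, hold=33.8549 ⇒ V=36.0307 exercise | (k=3,j=1): S=122.1778, (K−S)⁺=16.4622, hold=16.5853 ⇒ V=16.5853 continue | (k=3,j=2): S=145.4783, (K−S)⁺=0.0000, hold=5.1960 ⇒ V=5.1960 continue | (k=3,j=3): S=173.2223, (K−S)⁺=0.0000, hold=1.0358 ⇒ V=1.0358 continue  boundary S*=102.6093
step 2: (k=2,j=0): S=111.9669, (K−S)⁺=26.6731, hold=24.5663 ⇒ V=26.6731 exercise | (k=2,j=1): S=133.3200, (K−S)⁺=5.3200, hold=9.9414 ⇒ V=9.9414 continue | (k=2,j=2): S=158.7454, (K−S)⁺=0.0000, hold=2.7827 ⇒ V=2.7827 continue  boundary S*=111.9669
step 1: (k=1,j=0): S=122.1778, (K−S)⁺=16.4622, hold=16.8766 ⇒ V=16.8766 continue | (k=1,j=1): S=145.4783, (K−S)⁺=0.0000, hold=5.7730 ⇒ V=5.7730 continue  boundary S*=-
step 0: (k=0,j=0): S=133.3200, (K−S)⁺=5.3200, hold=10.3883 ⇒ V=10.3883 continue  boundary S*=-

price = 10.3883
boundary = - - 111.9669 102.6093 111.9669 122.1778 111.9669 122.1778 111.9669
tree:
10.3883
16.8766 5.7730
26.6731 9.9414 2.7827
36.0307 16.5853 5.1960 1.0358
44.6062 26.6731 9.4217 2.1463 0.2251
52.4651 36.0307 16.4622 4.3618 0.5311 0.0000
59.6671 44.6062 26.6731 8.6343 1.2532 0.0000 0.0000
66.2672 52.4651 36.0307 16.4622 2.9569 0.0000 0.0000 0.0000
72.3157 59.6671 44.6062 26.6731 6.9769 0.0000 0.0000 0.0000 0.0000
77.8588 66.2672 52.4651 36.0307 16.4622 0.0000 0.0000 0.0000 0.0000 0.0000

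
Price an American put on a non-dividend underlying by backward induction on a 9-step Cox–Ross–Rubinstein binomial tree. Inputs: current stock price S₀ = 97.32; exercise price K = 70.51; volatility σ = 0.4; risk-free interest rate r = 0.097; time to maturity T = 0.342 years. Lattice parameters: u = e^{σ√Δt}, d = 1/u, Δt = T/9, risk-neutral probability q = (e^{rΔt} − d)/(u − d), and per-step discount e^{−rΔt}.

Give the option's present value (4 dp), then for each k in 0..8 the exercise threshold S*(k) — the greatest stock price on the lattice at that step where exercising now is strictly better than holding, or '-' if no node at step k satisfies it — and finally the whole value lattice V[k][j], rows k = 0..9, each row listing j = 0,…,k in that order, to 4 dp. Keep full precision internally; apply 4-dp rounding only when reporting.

price = 0.5765
boundary = - - - - - - - 56.3839 60.9564
tree:
0.5765
0.9788 0.1850
1.6349 0.3408 0.0331
2.6773 0.6217 0.0670 0.0000
4.2801 1.1207 0.1356 0.0000 0.0000
6.6413 1.9893 0.2746 0.0000 0.0000 0.0000
9.9237 3.4618 0.5558 0.0000 0.0000 0.0000 0.0000
14.1261 5.8636 1.1251 0.0000 0.0000 0.0000 0.0000 0.0000
18.3555 9.5536 2.2775 0.0000 0.0000 0.0000 0.0000 0.0000 0.0000
22.2677 14.1261 4.6104 0.0000 0.0000 0.0000 0.0000 0.0000 0.0000 0.0000

Δt=0.03800, u=1.08109, d=0.92499, q=0.50417, disc=e^(-rΔt)=0.99632
k=9 terminal: V=max(K-S,0) → 22.2677 14.1261 4.6104 0.0000 0.0000 0.0000 0.0000 0.0000 0.0000 0.0000
k=8: j=0 S=52.1545 intr=18.3555 cont=18.0961 V=18.3555[EX]; j=1 S=60.9564 intr=9.5536 cont=9.2942 V=9.5536[EX]; j=2 S=71.2438 intr=0.0000 cont=2.2775 V=2.2775[hold]; j=3 S=83.2673 intr=0.0000 cont=0.0000 V=0.0000[hold]; j=4 S=97.3200 intr=0.0000 cont=0.0000 V=0.0000[hold]; j=5 S=113.7443 intr=0.0000 cont=0.0000 V=0.0000[hold]; j=6 S=132.9405 intr=0.0000 cont=0.0000 V=0.0000[hold]; j=7 S=155.3764 intr=0.0000 cont=0.0000 V=0.0000[hold]; j=8 S=181.5987 intr=0.0000 cont=0.0000 V=0.0000[hold]  S*(8)=60.9564
k=7: j=0 S=56.3839 intr=14.1261 cont=13.8667 V=14.1261[EX]; j=1 S=65.8996 intr=4.6104 cont=5.8636 V=5.8636[hold]; j=2 S=77.0213 intr=0.0000 cont=1.1251 V=1.1251[hold]; j=3 S=90.0198 intr=0.0000 cont=0.0000 V=0.0000[hold]; j=4 S=105.2122 intr=0.0000 cont=0.0000 V=0.0000[hold]; j=5 S=122.9684 intr=0.0000 cont=0.0000 V=0.0000[hold]; j=6 S=143.7213 intr=0.0000 cont=0.0000 V=0.0000[hold]; j=7 S=167.9767 intr=0.0000 cont=0.0000 V=0.0000[hold]  S*(7)=56.3839
k=6: j=0 S=60.9564 intr=9.5536 cont=9.9237 V=9.9237[hold]; j=1 S=71.2438 intr=0.0000 cont=3.4618 V=3.4618[hold]; j=2 S=83.2673 intr=0.0000 cont=0.5558 V=0.5558[hold]; j=3 S=97.3200 intr=0.0000 cont=0.0000 V=0.0000[hold]; j=4 S=113.7443 intr=0.0000 cont=0.0000 V=0.0000[hold]; j=5 S=132.9405 intr=0.0000 cont=0.0000 V=0.0000[hold]; j=6 S=155.3764 intr=0.0000 cont=0.0000 V=0.0000[hold]  S*(6)=-
k=5: j=0 S=65.8996 intr=4.6104 cont=6.6413 V=6.6413[hold]; j=1 S=77.0213 intr=0.0000 cont=1.9893 V=1.9893[hold]; j=2 S=90.0198 intr=0.0000 cont=0.2746 V=0.2746[hold]; j=3 S=105.2122 intr=0.0000 cont=0.0000 V=0.0000[hold]; j=4 S=122.9684 intr=0.0000 cont=0.0000 V=0.0000[hold]; j=5 S=143.7213 intr=0.0000 cont=0.0000 V=0.0000[hold]  S*(5)=-
k=4: j=0 S=71.2438 intr=0.0000 cont=4.2801 V=4.2801[hold]; j=1 S=83.2673 intr=0.0000 cont=1.1207 V=1.1207[hold]; j=2 S=97.3200 intr=0.0000 cont=0.1356 V=0.1356[hold]; j=3 S=113.7443 intr=0.0000 cont=0.0000 V=0.0000[hold]; j=4 S=132.9405 intr=0.0000 cont=0.0000 V=0.0000[hold]  S*(4)=-
k=3: j=0 S=77.0213 intr=0.0000 cont=2.6773 V=2.6773[hold]; j=1 S=90.0198 intr=0.0000 cont=0.6217 V=0.6217[hold]; j=2 S=105.2122 intr=0.0000 cont=0.0670 V=0.0670[hold]; j=3 S=122.9684 intr=0.0000 cont=0.0000 V=0.0000[hold]  S*(3)=-
k=2: j=0 S=83.2673 intr=0.0000 cont=1.6349 V=1.6349[hold]; j=1 S=97.3200 intr=0.0000 cont=0.3408 V=0.3408[hold]; j=2 S=113.7443 intr=0.0000 cont=0.0331 V=0.0331[hold]  S*(2)=-
k=1: j=0 S=90.0198 intr=0.0000 cont=0.9788 V=0.9788[hold]; j=1 S=105.2122 intr=0.0000 cont=0.1850 V=0.1850[hold]  S*(1)=-
k=0: j=0 S=97.3200 intr=0.0000 cont=0.5765 V=0.5765[hold]  S*(0)=-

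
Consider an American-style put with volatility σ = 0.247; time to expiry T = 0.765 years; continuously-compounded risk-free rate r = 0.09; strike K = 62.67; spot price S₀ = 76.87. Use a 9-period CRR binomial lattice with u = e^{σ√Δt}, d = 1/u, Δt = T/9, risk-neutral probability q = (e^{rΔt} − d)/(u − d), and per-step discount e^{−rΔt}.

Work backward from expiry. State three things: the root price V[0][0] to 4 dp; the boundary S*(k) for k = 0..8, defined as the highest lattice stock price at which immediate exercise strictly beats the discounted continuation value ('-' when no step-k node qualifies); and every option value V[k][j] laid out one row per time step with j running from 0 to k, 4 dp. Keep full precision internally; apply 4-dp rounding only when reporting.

Δt=0.08500, u=1.07467, d=0.93052, q=0.53528, disc=e^(-rΔt)=0.99238
k=9 terminal: V=max(K-S,0) → 22.4644 16.2361 9.0429 0.7354 0.0000 0.0000 0.0000 0.0000 0.0000 0.0000
k=8: j=0 S=43.2077 intr=19.4623 cont=18.9848 V=19.4623[EX]; j=1 S=49.9011 intr=12.7689 cont=12.2913 V=12.7689[EX]; j=2 S=57.6313 intr=5.0387 cont=4.5611 V=5.0387[EX]; j=3 S=66.5592 intr=0.0000 cont=0.3392 V=0.3392[hold]; j=4 S=76.8700 intr=0.0000 cont=0.0000 V=0.0000[hold]; j=5 S=88.7781 intr=0.0000 cont=0.0000 V=0.0000[hold]; j=6 S=102.5310 intr=0.0000 cont=0.0000 V=0.0000[hold]; j=7 S=118.4143 intr=0.0000 cont=0.0000 V=0.0000[hold]; j=8 S=136.7581 intr=0.0000 cont=0.0000 V=0.0000[hold]  S*(8)=57.6313
k=7: j=0 S=46.4339 intr=16.2361 cont=15.7585 V=16.2361[EX]; j=1 S=53.6271 intr=9.0429 cont=8.5653 V=9.0429[EX]; j=2 S=61.9346 intr=0.7354 cont=2.5039 V=2.5039[hold]; j=3 S=71.5290 intr=0.0000 cont=0.1564 V=0.1564[hold]; j=4 S=82.6098 intr=0.0000 cont=0.0000 V=0.0000[hold]; j=5 S=95.4070 intr=0.0000 cont=0.0000 V=0.0000[hold]; j=6 S=110.1868 intr=0.0000 cont=0.0000 V=0.0000[hold]; j=7 S=127.2561 intr=0.0000 cont=0.0000 V=0.0000[hold]  S*(7)=53.6271
k=6: j=0 S=49.9011 intr=12.7689 cont=12.2913 V=12.7689[EX]; j=1 S=57.6313 intr=5.0387 cont=5.5005 V=5.5005[hold]; j=2 S=66.5592 intr=0.0000 cont=1.2378 V=1.2378[hold]; j=3 S=76.8700 intr=0.0000 cont=0.0721 V=0.0721[hold]; j=4 S=88.7781 intr=0.0000 cont=0.0000 V=0.0000[hold]; j=5 S=102.5310 intr=0.0000 cont=0.0000 V=0.0000[hold]; j=6 S=118.4143 intr=0.0000 cont=0.0000 V=0.0000[hold]  S*(6)=49.9011
k=5: j=0 S=53.6271 intr=9.0429 cont=8.8106 V=9.0429[EX]; j=1 S=61.9346 intr=0.7354 cont=3.1942 V=3.1942[hold]; j=2 S=71.5290 intr=0.0000 cont=0.6092 V=0.6092[hold]; j=3 S=82.6098 intr=0.0000 cont=0.0333 V=0.0333[hold]; j=4 S=95.4070 intr=0.0000 cont=0.0000 V=0.0000[hold]; j=5 S=110.1868 intr=0.0000 cont=0.0000 V=0.0000[hold]  S*(5)=53.6271
k=4: j=0 S=57.6313 intr=5.0387 cont=5.8672 V=5.8672[hold]; j=1 S=66.5592 intr=0.0000 cont=1.7967 V=1.7967[hold]; j=2 S=76.8700 intr=0.0000 cont=0.2986 V=0.2986[hold]; j=3 S=88.7781 intr=0.0000 cont=0.0153 V=0.0153[hold]; j=4 S=102.5310 intr=0.0000 cont=0.0000 V=0.0000[hold]  S*(4)=-
k=3: j=0 S=61.9346 intr=0.7354 cont=3.6602 V=3.6602[hold]; j=1 S=71.5290 intr=0.0000 cont=0.9872 V=0.9872[hold]; j=2 S=82.6098 intr=0.0000 cont=0.1459 V=0.1459[hold]; j=3 S=95.4070 intr=0.0000 cont=0.0071 V=0.0071[hold]  S*(3)=-
k=2: j=0 S=66.5592 intr=0.0000 cont=2.2124 V=2.2124[hold]; j=1 S=76.8700 intr=0.0000 cont=0.5328 V=0.5328[hold]; j=2 S=88.7781 intr=0.0000 cont=0.0710 V=0.0710[hold]  S*(2)=-
k=1: j=0 S=71.5290 intr=0.0000 cont=1.3033 V=1.3033[hold]; j=1 S=82.6098 intr=0.0000 cont=0.2834 V=0.2834[hold]  S*(1)=-
k=0: j=0 S=76.8700 intr=0.0000 cont=0.7516 V=0.7516[hold]  S*(0)=-

price = 0.7516
boundary = - - - - - 53.6271 49.9011 53.6271 57.6313
tree:
0.7516
1.3033 0.2834
2.2124 0.5328 0.0710
3.6602 0.9872 0.1459 0.0071
5.8672 1.7967 0.2986 0.0153 0.0000
9.0429 3.1942 0.6092 0.0333 0.0000 0.0000
12.7689 5.5005 1.2378 0.0721 0.0000 0.0000 0.0000
16.2361 9.0429 2.5039 0.1564 0.0000 0.0000 0.0000 0.0000
19.4623 12.7689 5.0387 0.3392 0.0000 0.0000 0.0000 0.0000 0.0000
22.4644 16.2361 9.0429 0.7354 0.0000 0.0000 0.0000 0.0000 0.0000 0.0000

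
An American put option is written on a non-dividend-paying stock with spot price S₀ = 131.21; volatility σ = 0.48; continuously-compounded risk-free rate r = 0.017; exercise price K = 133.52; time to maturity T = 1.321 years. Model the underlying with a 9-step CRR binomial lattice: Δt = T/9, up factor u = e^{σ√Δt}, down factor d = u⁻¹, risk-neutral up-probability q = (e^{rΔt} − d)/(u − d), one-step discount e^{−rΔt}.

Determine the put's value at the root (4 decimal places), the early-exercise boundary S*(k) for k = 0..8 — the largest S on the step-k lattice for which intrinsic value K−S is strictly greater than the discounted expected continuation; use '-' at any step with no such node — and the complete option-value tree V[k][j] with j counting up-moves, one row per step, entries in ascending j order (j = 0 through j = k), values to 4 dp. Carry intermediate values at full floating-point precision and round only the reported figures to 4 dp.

params: Δt=0.14678 u=1.20189 d=0.83202 q=0.46091 e^(-rΔt)=0.99751
t_9 payoffs: 108.4483 97.3030 81.2030 57.9460 24.3503 0.0000 0.0000 0.0000 0.0000 0.0000
t_8: node(8,0) S=30.1334 payoff=103.3866 vs cont=103.0539 → 103.3866 [stop]  node(8,1) S=43.5289 payoff=89.9911 vs cont=89.6583 → 89.9911 [stop]  node(8,2) S=62.8793 payoff=70.6407 vs cont=70.3080 → 70.6407 [stop]  node(8,3) S=90.8317 payoff=42.6883 vs cont=42.3556 → 42.6883 [stop]  node(8,4) S=131.2100 payoff=2.3100 vs cont=13.0943 → 13.0943 [wait]  node(8,5) S=189.5382 payoff=0.0000 vs cont=0.0000 → 0.0000 [wait]  node(8,6) S=273.7955 payoff=0.0000 vs cont=0.0000 → 0.0000 [wait]  node(8,7) S=395.5087 payoff=0.0000 vs cont=0.0000 → 0.0000 [wait]  node(8,8) S=571.3283 payoff=0.0000 vs cont=0.0000 → 0.0000 [wait]  ⇒ S*(8)=90.8317
t_7: node(7,0) S=36.2170 payoff=97.3030 vs cont=96.9702 → 97.3030 [stop]  node(7,1) S=52.3170 payoff=81.2030 vs cont=80.8703 → 81.2030 [stop]  node(7,2) S=75.5740 payoff=57.9460 vs cont=57.6133 → 57.9460 [stop]  node(7,3) S=109.1697 payoff=24.3503 vs cont=28.9758 → 28.9758 [wait]  node(7,4) S=157.7000 payoff=0.0000 vs cont=7.0414 → 7.0414 [wait]  node(7,5) S=227.8041 payoff=0.0000 vs cont=0.0000 → 0.0000 [wait]  node(7,6) S=329.0722 payoff=0.0000 vs cont=0.0000 → 0.0000 [wait]  node(7,7) S=475.3581 payoff=0.0000 vs cont=0.0000 → 0.0000 [wait]  ⇒ S*(7)=75.5740
t_6: node(6,0) S=43.5289 payoff=89.9911 vs cont=89.6583 → 89.9911 [stop]  node(6,1) S=62.8793 payoff=70.6407 vs cont=70.3080 → 70.6407 [stop]  node(6,2) S=90.8317 payoff=42.6883 vs cont=44.4822 → 44.4822 [wait]  node(6,3) S=131.2100 payoff=2.3100 vs cont=18.8190 → 18.8190 [wait]  node(6,4) S=189.5382 payoff=0.0000 vs cont=3.7865 → 3.7865 [wait]  node(6,5) S=273.7955 payoff=0.0000 vs cont=0.0000 → 0.0000 [wait]  node(6,6) S=395.5087 payoff=0.0000 vs cont=0.0000 → 0.0000 [wait]  ⇒ S*(6)=62.8793
t_5: node(5,0) S=52.3170 payoff=81.2030 vs cont=80.8703 → 81.2030 [stop]  node(5,1) S=75.5740 payoff=57.9460 vs cont=58.4380 → 58.4380 [wait]  node(5,2) S=109.1697 payoff=24.3503 vs cont=32.5724 → 32.5724 [wait]  node(5,3) S=157.7000 payoff=0.0000 vs cont=11.8607 → 11.8607 [wait]  node(5,4) S=227.8041 payoff=0.0000 vs cont=2.0362 → 2.0362 [wait]  node(5,5) S=329.0722 payoff=0.0000 vs cont=0.0000 → 0.0000 [wait]  ⇒ S*(5)=52.3170
t_4: node(4,0) S=62.8793 payoff=70.6407 vs cont=70.5342 → 70.6407 [stop]  node(4,1) S=90.8317 payoff=42.6883 vs cont=46.4004 → 46.4004 [wait]  node(4,2) S=131.2100 payoff=2.3100 vs cont=22.9688 → 22.9688 [wait]  node(4,3) S=189.5382 payoff=0.0000 vs cont=7.3142 → 7.3142 [wait]  node(4,4) S=273.7955 payoff=0.0000 vs cont=1.0949 → 1.0949 [wait]  ⇒ S*(4)=62.8793
t_3: node(3,0) S=75.5740 payoff=57.9460 vs cont=59.3199 → 59.3199 [wait]  node(3,1) S=109.1697 payoff=24.3503 vs cont=35.5118 → 35.5118 [wait]  node(3,2) S=157.7000 payoff=0.0000 vs cont=15.7142 → 15.7142 [wait]  node(3,3) S=227.8041 payoff=0.0000 vs cont=4.4366 → 4.4366 [wait]  ⇒ S*(3)=-
t_2: node(2,0) S=90.8317 payoff=42.6883 vs cont=48.2260 → 48.2260 [wait]  node(2,1) S=131.2100 payoff=2.3100 vs cont=26.3211 → 26.3211 [wait]  node(2,2) S=189.5382 payoff=0.0000 vs cont=10.4900 → 10.4900 [wait]  ⇒ S*(2)=-
t_1: node(1,0) S=109.1697 payoff=24.3503 vs cont=38.0348 → 38.0348 [wait]  node(1,1) S=157.7000 payoff=0.0000 vs cont=18.9770 → 18.9770 [wait]  ⇒ S*(1)=-
t_0: node(0,0) S=131.2100 payoff=2.3100 vs cont=29.1780 → 29.1780 [wait]  ⇒ S*(0)=-

price = 29.1780
boundary = - - - - 62.8793 52.3170 62.8793 75.5740 90.8317
tree:
29.1780
38.0348 18.9770
48.2260 26.3211 10.4900
59.3199 35.5118 15.7142 4.4366
70.6407 46.4004 22.9688 7.3142 1.0949
81.2030 58.4380 32.5724 11.8607 2.0362 0.0000
89.9911 70.6407 44.4822 18.8190 3.7865 0.0000 0.0000
97.3030 81.2030 57.9460 28.9758 7.0414 0.0000 0.0000 0.0000
103.3866 89.9911 70.6407 42.6883 13.0943 0.0000 0.0000 0.0000 0.0000
108.4483 97.3030 81.2030 57.9460 24.3503 0.0000 0.0000 0.0000 0.0000 0.0000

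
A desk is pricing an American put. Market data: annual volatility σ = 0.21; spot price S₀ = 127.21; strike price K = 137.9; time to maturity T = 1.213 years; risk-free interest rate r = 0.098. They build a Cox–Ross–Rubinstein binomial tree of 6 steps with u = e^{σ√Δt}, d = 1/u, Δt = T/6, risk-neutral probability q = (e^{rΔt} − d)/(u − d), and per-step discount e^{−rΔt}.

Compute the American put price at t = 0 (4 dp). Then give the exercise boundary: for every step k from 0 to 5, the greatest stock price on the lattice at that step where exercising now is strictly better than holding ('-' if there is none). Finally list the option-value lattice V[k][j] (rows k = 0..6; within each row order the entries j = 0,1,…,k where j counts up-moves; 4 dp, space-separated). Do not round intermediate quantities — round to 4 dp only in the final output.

price = 12.8692
boundary = - 115.7482 105.3191 115.7482 105.3191 115.7482
tree:
12.8692
22.1518 6.6505
32.5809 12.3630 2.7800
42.0703 22.1518 5.7636 0.7346
50.7047 32.5809 11.5724 1.7934 0.0000
58.5611 42.0703 22.1518 4.3785 0.0000 0.0000
65.7097 50.7047 32.5809 10.6900 0.0000 0.0000 0.0000

params: Δt=0.20217 u=1.09902 d=0.90990 q=0.58221 e^(-rΔt)=0.98038
t_6 payoffs: 65.7097 50.7047 32.5809 10.6900 0.0000 0.0000 0.0000
t_5: node(5,0) S=79.3389 payoff=58.5611 vs cont=55.8559 → 58.5611 [stop]  node(5,1) S=95.8297 payoff=42.0703 vs cont=39.3651 → 42.0703 [stop]  node(5,2) S=115.7482 payoff=22.1518 vs cont=19.4466 → 22.1518 [stop]  node(5,3) S=139.8068 payoff=0.0000 vs cont=4.3785 → 4.3785 [wait]  node(5,4) S=168.8661 payoff=0.0000 vs cont=0.0000 → 0.0000 [wait]  node(5,5) S=203.9654 payoff=0.0000 vs cont=0.0000 → 0.0000 [wait]  ⇒ S*(5)=115.7482
t_4: node(4,0) S=87.1953 payoff=50.7047 vs cont=47.9995 → 50.7047 [stop]  node(4,1) S=105.3191 payoff=32.5809 vs cont=29.8757 → 32.5809 [stop]  node(4,2) S=127.2100 payoff=10.6900 vs cont=11.5724 → 11.5724 [wait]  node(4,3) S=153.6510 payoff=0.0000 vs cont=1.7934 → 1.7934 [wait]  node(4,4) S=185.5878 payoff=0.0000 vs cont=0.0000 → 0.0000 [wait]  ⇒ S*(4)=105.3191
t_3: node(3,0) S=95.8297 payoff=42.0703 vs cont=39.3651 → 42.0703 [stop]  node(3,1) S=115.7482 payoff=22.1518 vs cont=19.9502 → 22.1518 [stop]  node(3,2) S=139.8068 payoff=0.0000 vs cont=5.7636 → 5.7636 [wait]  node(3,3) S=168.8661 payoff=0.0000 vs cont=0.7346 → 0.7346 [wait]  ⇒ S*(3)=115.7482
t_2: node(2,0) S=105.3191 payoff=32.5809 vs cont=29.8757 → 32.5809 [stop]  node(2,1) S=127.2100 payoff=10.6900 vs cont=12.3630 → 12.3630 [wait]  node(2,2) S=153.6510 payoff=0.0000 vs cont=2.7800 → 2.7800 [wait]  ⇒ S*(2)=105.3191
t_1: node(1,0) S=115.7482 payoff=22.1518 vs cont=20.4015 → 22.1518 [stop]  node(1,1) S=139.8068 payoff=0.0000 vs cont=6.6505 → 6.6505 [wait]  ⇒ S*(1)=115.7482
t_0: node(0,0) S=127.2100 payoff=10.6900 vs cont=12.8692 → 12.8692 [wait]  ⇒ S*(0)=-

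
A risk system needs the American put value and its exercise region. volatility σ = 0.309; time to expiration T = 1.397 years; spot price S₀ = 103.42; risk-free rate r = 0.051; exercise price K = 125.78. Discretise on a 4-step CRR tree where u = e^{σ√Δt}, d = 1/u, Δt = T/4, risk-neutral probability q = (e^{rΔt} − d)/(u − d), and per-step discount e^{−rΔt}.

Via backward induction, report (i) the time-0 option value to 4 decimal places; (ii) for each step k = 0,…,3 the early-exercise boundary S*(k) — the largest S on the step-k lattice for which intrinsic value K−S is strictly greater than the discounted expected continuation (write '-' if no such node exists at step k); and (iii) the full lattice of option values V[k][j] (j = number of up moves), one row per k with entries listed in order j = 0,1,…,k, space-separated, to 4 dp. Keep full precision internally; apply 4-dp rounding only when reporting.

params: Δt=0.34925 u=1.20035 d=0.83309 q=0.50341 e^(-rΔt)=0.98235
t_4 payoffs: 75.9631 54.0021 22.3600 0.0000 0.0000
t_3: node(3,0) S=59.7976 payoff=65.9824 vs cont=63.7619 → 65.9824 [stop]  node(3,1) S=86.1584 payoff=39.6216 vs cont=37.4011 → 39.6216 [stop]  node(3,2) S=124.1399 payoff=1.6401 vs cont=10.9078 → 10.9078 [wait]  node(3,3) S=178.8650 payoff=0.0000 vs cont=0.0000 → 0.0000 [wait]  ⇒ S*(3)=86.1584
t_2: node(2,0) S=71.7779 payoff=54.0021 vs cont=51.7816 → 54.0021 [stop]  node(2,1) S=103.4200 payoff=22.3600 vs cont=24.7225 → 24.7225 [wait]  node(2,2) S=149.0110 payoff=0.0000 vs cont=5.3211 → 5.3211 [wait]  ⇒ S*(2)=71.7779
t_1: node(1,0) S=86.1584 payoff=39.6216 vs cont=38.5694 → 39.6216 [stop]  node(1,1) S=124.1399 payoff=1.6401 vs cont=14.6917 → 14.6917 [wait]  ⇒ S*(1)=86.1584
t_0: node(0,0) S=103.4200 payoff=22.3600 vs cont=26.5937 → 26.5937 [wait]  ⇒ S*(0)=-

price = 26.5937
boundary = - 86.1584 71.7779 86.1584
tree:
26.5937
39.6216 14.6917
54.0021 24.7225 5.3211
65.9824 39.6216 10.9078 0.0000
75.9631 54.0021 22.3600 0.0000 0.0000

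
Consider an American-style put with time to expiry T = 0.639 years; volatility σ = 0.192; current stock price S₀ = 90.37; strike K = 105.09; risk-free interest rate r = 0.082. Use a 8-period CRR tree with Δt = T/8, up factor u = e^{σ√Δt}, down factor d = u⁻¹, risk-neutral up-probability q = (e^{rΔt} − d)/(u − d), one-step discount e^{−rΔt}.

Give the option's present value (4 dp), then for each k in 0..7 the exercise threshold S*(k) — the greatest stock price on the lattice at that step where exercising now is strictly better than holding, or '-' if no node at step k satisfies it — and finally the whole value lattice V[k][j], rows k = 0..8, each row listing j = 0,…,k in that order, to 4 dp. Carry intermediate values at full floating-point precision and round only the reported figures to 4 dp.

price = 14.7200
boundary = 90.3700 85.5969 90.3700 85.5969 90.3700 95.4093 90.3700 95.4093
tree:
14.7200
19.4931 10.0712
24.0141 14.7200 6.3416
28.2963 19.4931 9.8554 3.5073
32.3524 24.0141 14.7200 5.9444 1.5308
36.1942 28.2963 19.4931 9.6807 2.9211 0.3976
39.8331 32.3524 24.0141 14.7200 5.4236 0.8833 0.0000
43.2798 36.1942 28.2963 19.4931 9.6807 1.9626 0.0000 0.0000
46.5444 39.8331 32.3524 24.0141 14.7200 4.3605 0.0000 0.0000 0.0000

Δt=0.07988, u=1.05576, d=0.94718, q=0.54696, disc=e^(-rΔt)=0.99347
k=8 terminal: V=max(K-S,0) → 46.5444 39.8331 32.3524 24.0141 14.7200 4.3605 0.0000 0.0000 0.0000
k=7: j=0 S=61.8102 intr=43.2798 cont=42.5937 V=43.2798[EX]; j=1 S=68.8958 intr=36.1942 cont=35.5081 V=36.1942[EX]; j=2 S=76.7937 intr=28.2963 cont=27.6103 V=28.2963[EX]; j=3 S=85.5969 intr=19.4931 cont=18.8070 V=19.4931[EX]; j=4 S=95.4093 intr=9.6807 cont=8.9947 V=9.6807[EX]; j=5 S=106.3465 intr=0.0000 cont=1.9626 V=1.9626[hold]; j=6 S=118.5375 intr=0.0000 cont=0.0000 V=0.0000[hold]; j=7 S=132.1260 intr=0.0000 cont=0.0000 V=0.0000[hold]  S*(7)=95.4093
k=6: j=0 S=65.2569 intr=39.8331 cont=39.1470 V=39.8331[EX]; j=1 S=72.7376 intr=32.3524 cont=31.6663 V=32.3524[EX]; j=2 S=81.0759 intr=24.0141 cont=23.3280 V=24.0141[EX]; j=3 S=90.3700 intr=14.7200 cont=14.0339 V=14.7200[EX]; j=4 S=100.7295 intr=4.3605 cont=5.4236 V=5.4236[hold]; j=5 S=112.2766 intr=0.0000 cont=0.8833 V=0.8833[hold]; j=6 S=125.1474 intr=0.0000 cont=0.0000 V=0.0000[hold]  S*(6)=90.3700
k=5: j=0 S=68.8958 intr=36.1942 cont=35.5081 V=36.1942[EX]; j=1 S=76.7937 intr=28.2963 cont=27.6103 V=28.2963[EX]; j=2 S=85.5969 intr=19.4931 cont=18.8070 V=19.4931[EX]; j=3 S=95.4093 intr=9.6807 cont=9.5724 V=9.6807[EX]; j=4 S=106.3465 intr=0.0000 cont=2.9211 V=2.9211[hold]; j=5 S=118.5375 intr=0.0000 cont=0.3976 V=0.3976[hold]  S*(5)=95.4093
k=4: j=0 S=72.7376 intr=32.3524 cont=31.6663 V=32.3524[EX]; j=1 S=81.0759 intr=24.0141 cont=23.3280 V=24.0141[EX]; j=2 S=90.3700 intr=14.7200 cont=14.0339 V=14.7200[EX]; j=3 S=100.7295 intr=4.3605 cont=5.9444 V=5.9444[hold]; j=4 S=112.2766 intr=0.0000 cont=1.5308 V=1.5308[hold]  S*(4)=90.3700
k=3: j=0 S=76.7937 intr=28.2963 cont=27.6103 V=28.2963[EX]; j=1 S=85.5969 intr=19.4931 cont=18.8070 V=19.4931[EX]; j=2 S=95.4093 intr=9.6807 cont=9.8554 V=9.8554[hold]; j=3 S=106.3465 intr=0.0000 cont=3.5073 V=3.5073[hold]  S*(3)=85.5969
k=2: j=0 S=81.0759 intr=24.0141 cont=23.3280 V=24.0141[EX]; j=1 S=90.3700 intr=14.7200 cont=14.1288 V=14.7200[EX]; j=2 S=100.7295 intr=4.3605 cont=6.3416 V=6.3416[hold]  S*(2)=90.3700
k=1: j=0 S=85.5969 intr=19.4931 cont=18.8070 V=19.4931[EX]; j=1 S=95.4093 intr=9.6807 cont=10.0712 V=10.0712[hold]  S*(1)=85.5969
k=0: j=0 S=90.3700 intr=14.7200 cont=14.2461 V=14.7200[EX]  S*(0)=90.3700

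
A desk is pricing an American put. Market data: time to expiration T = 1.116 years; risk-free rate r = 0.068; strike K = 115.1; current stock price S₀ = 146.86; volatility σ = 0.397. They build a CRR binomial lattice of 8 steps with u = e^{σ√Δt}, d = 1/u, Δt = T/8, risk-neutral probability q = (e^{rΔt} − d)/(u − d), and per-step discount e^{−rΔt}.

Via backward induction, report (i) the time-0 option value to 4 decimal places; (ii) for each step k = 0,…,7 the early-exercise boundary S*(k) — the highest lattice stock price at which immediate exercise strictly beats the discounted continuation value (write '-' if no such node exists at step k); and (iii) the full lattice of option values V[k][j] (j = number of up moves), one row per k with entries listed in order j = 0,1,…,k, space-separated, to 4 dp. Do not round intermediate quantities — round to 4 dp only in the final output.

params: Δt=0.13950 u=1.15984 d=0.86219 q=0.49502 e^(-rΔt)=0.99056
t_8 payoffs: 70.2532 54.7712 33.9445 5.9282 0.0000 0.0000 0.0000 0.0000 0.0000
t_7: node(7,0) S=52.0150 payoff=63.0850 vs cont=61.9984 → 63.0850 [stop]  node(7,1) S=69.9715 payoff=45.1285 vs cont=44.0418 → 45.1285 [stop]  node(7,2) S=94.1270 payoff=20.9730 vs cont=19.8863 → 20.9730 [stop]  node(7,3) S=126.6214 payoff=0.0000 vs cont=2.9653 → 2.9653 [wait]  node(7,4) S=170.3335 payoff=0.0000 vs cont=0.0000 → 0.0000 [wait]  node(7,5) S=229.1358 payoff=0.0000 vs cont=0.0000 → 0.0000 [wait]  node(7,6) S=308.2377 payoff=0.0000 vs cont=0.0000 → 0.0000 [wait]  node(7,7) S=414.6471 payoff=0.0000 vs cont=0.0000 → 0.0000 [wait]  ⇒ S*(7)=94.1270
t_6: node(6,0) S=60.3288 payoff=54.7712 vs cont=53.6845 → 54.7712 [stop]  node(6,1) S=81.1555 payoff=33.9445 vs cont=32.8579 → 33.9445 [stop]  node(6,2) S=109.1718 payoff=5.9282 vs cont=11.9450 → 11.9450 [wait]  node(6,3) S=146.8600 payoff=0.0000 vs cont=1.4833 → 1.4833 [wait]  node(6,4) S=197.5588 payoff=0.0000 vs cont=0.0000 → 0.0000 [wait]  node(6,5) S=265.7598 payoff=0.0000 vs cont=0.0000 → 0.0000 [wait]  node(6,6) S=357.5051 payoff=0.0000 vs cont=0.0000 → 0.0000 [wait]  ⇒ S*(6)=81.1555
t_5: node(5,0) S=69.9715 payoff=45.1285 vs cont=44.0418 → 45.1285 [stop]  node(5,1) S=94.1270 payoff=20.9730 vs cont=22.8367 → 22.8367 [wait]  node(5,2) S=126.6214 payoff=0.0000 vs cont=6.7024 → 6.7024 [wait]  node(5,3) S=170.3335 payoff=0.0000 vs cont=0.7420 → 0.7420 [wait]  node(5,4) S=229.1358 payoff=0.0000 vs cont=0.0000 → 0.0000 [wait]  node(5,5) S=308.2377 payoff=0.0000 vs cont=0.0000 → 0.0000 [wait]  ⇒ S*(5)=69.9715
t_4: node(4,0) S=81.1555 payoff=33.9445 vs cont=33.7717 → 33.9445 [stop]  node(4,1) S=109.1718 payoff=5.9282 vs cont=14.7097 → 14.7097 [wait]  node(4,2) S=146.8600 payoff=0.0000 vs cont=3.7164 → 3.7164 [wait]  node(4,3) S=197.5588 payoff=0.0000 vs cont=0.3711 → 0.3711 [wait]  node(4,4) S=265.7598 payoff=0.0000 vs cont=0.0000 → 0.0000 [wait]  ⇒ S*(4)=81.1555
t_3: node(3,0) S=94.1270 payoff=20.9730 vs cont=24.1923 → 24.1923 [wait]  node(3,1) S=126.6214 payoff=0.0000 vs cont=9.1803 → 9.1803 [wait]  node(3,2) S=170.3335 payoff=0.0000 vs cont=2.0410 → 2.0410 [wait]  node(3,3) S=229.1358 payoff=0.0000 vs cont=0.1856 → 0.1856 [wait]  ⇒ S*(3)=-
t_2: node(2,0) S=109.1718 payoff=5.9282 vs cont=16.6028 → 16.6028 [wait]  node(2,1) S=146.8600 payoff=0.0000 vs cont=5.5929 → 5.5929 [wait]  node(2,2) S=197.5588 payoff=0.0000 vs cont=1.1120 → 1.1120 [wait]  ⇒ S*(2)=-
t_1: node(1,0) S=126.6214 payoff=0.0000 vs cont=11.0474 → 11.0474 [wait]  node(1,1) S=170.3335 payoff=0.0000 vs cont=3.3429 → 3.3429 [wait]  ⇒ S*(1)=-
t_0: node(0,0) S=146.8600 payoff=0.0000 vs cont=7.1652 → 7.1652 [wait]  ⇒ S*(0)=-

price = 7.1652
boundary = - - - - 81.1555 69.9715 81.1555 94.1270
tree:
7.1652
11.0474 3.3429
16.6028 5.5929 1.1120
24.1923 9.1803 2.0410 0.1856
33.9445 14.7097 3.7164 0.3711 0.0000
45.1285 22.8367 6.7024 0.7420 0.0000 0.0000
54.7712 33.9445 11.9450 1.4833 0.0000 0.0000 0.0000
63.0850 45.1285 20.9730 2.9653 0.0000 0.0000 0.0000 0.0000
70.2532 54.7712 33.9445 5.9282 0.0000 0.0000 0.0000 0.0000 0.0000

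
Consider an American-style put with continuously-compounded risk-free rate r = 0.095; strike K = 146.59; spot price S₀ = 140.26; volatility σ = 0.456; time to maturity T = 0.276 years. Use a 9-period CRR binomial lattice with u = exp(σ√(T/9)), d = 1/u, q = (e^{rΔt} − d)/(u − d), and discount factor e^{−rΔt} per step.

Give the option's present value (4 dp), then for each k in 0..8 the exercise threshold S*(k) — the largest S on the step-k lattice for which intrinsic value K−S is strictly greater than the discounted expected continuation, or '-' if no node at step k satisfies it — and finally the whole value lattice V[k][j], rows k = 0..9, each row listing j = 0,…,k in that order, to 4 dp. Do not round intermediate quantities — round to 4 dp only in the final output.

price = 15.3768
boundary = - - - 110.3807 101.9091 110.3807 119.5565 110.3807 119.5565
tree:
15.3768
21.1115 9.6929
28.1135 14.1852 5.2267
36.2093 20.1270 8.2859 2.1772
44.6809 27.5519 12.7691 3.8204 0.5355
52.5024 36.2093 18.9966 6.5739 1.0705 0.0000
59.7235 44.6809 27.0335 11.0159 2.1400 0.0000 0.0000
66.3904 52.5024 36.2093 17.7722 4.2779 0.0000 0.0000 0.0000
72.5457 59.7235 44.6809 27.0335 8.5516 0.0000 0.0000 0.0000 0.0000
78.2285 66.3904 52.5024 36.2093 17.0948 0.0000 0.0000 0.0000 0.0000 0.0000

params: Δt=0.03067 u=1.08313 d=0.92325 q=0.49830 e^(-rΔt)=0.99709
t_9 payoffs: 78.2285 66.3904 52.5024 36.2093 17.0948 0.0000 0.0000 0.0000 0.0000 0.0000
t_8: node(8,0) S=74.0443 payoff=72.5457 vs cont=72.1192 → 72.5457 [stop]  node(8,1) S=86.8665 payoff=59.7235 vs cont=59.2971 → 59.7235 [stop]  node(8,2) S=101.9091 payoff=44.6809 vs cont=44.2545 → 44.6809 [stop]  node(8,3) S=119.5565 payoff=27.0335 vs cont=26.6070 → 27.0335 [stop]  node(8,4) S=140.2600 payoff=6.3300 vs cont=8.5516 → 8.5516 [wait]  node(8,5) S=164.5487 payoff=0.0000 vs cont=0.0000 → 0.0000 [wait]  node(8,6) S=193.0434 payoff=0.0000 vs cont=0.0000 → 0.0000 [wait]  node(8,7) S=226.4725 payoff=0.0000 vs cont=0.0000 → 0.0000 [wait]  node(8,8) S=265.6905 payoff=0.0000 vs cont=0.0000 → 0.0000 [wait]  ⇒ S*(8)=119.5565
t_7: node(7,0) S=80.1996 payoff=66.3904 vs cont=65.9640 → 66.3904 [stop]  node(7,1) S=94.0876 payoff=52.5024 vs cont=52.0759 → 52.5024 [stop]  node(7,2) S=110.3807 payoff=36.2093 vs cont=35.7829 → 36.2093 [stop]  node(7,3) S=129.4952 payoff=17.0948 vs cont=17.7722 → 17.7722 [wait]  node(7,4) S=151.9197 payoff=0.0000 vs cont=4.2779 → 4.2779 [wait]  node(7,5) S=178.2275 payoff=0.0000 vs cont=0.0000 → 0.0000 [wait]  node(7,6) S=209.0909 payoff=0.0000 vs cont=0.0000 → 0.0000 [wait]  node(7,7) S=245.2990 payoff=0.0000 vs cont=0.0000 → 0.0000 [wait]  ⇒ S*(7)=110.3807
t_6: node(6,0) S=86.8665 payoff=59.7235 vs cont=59.2971 → 59.7235 [stop]  node(6,1) S=101.9091 payoff=44.6809 vs cont=44.2545 → 44.6809 [stop]  node(6,2) S=119.5565 payoff=27.0335 vs cont=26.9436 → 27.0335 [stop]  node(6,3) S=140.2600 payoff=6.3300 vs cont=11.0159 → 11.0159 [wait]  node(6,4) S=164.5487 payoff=0.0000 vs cont=2.1400 → 2.1400 [wait]  node(6,5) S=193.0434 payoff=0.0000 vs cont=0.0000 → 0.0000 [wait]  node(6,6) S=226.4725 payoff=0.0000 vs cont=0.0000 → 0.0000 [wait]  ⇒ S*(6)=119.5565
t_5: node(5,0) S=94.0876 payoff=52.5024 vs cont=52.0759 → 52.5024 [stop]  node(5,1) S=110.3807 payoff=36.2093 vs cont=35.7829 → 36.2093 [stop]  node(5,2) S=129.4952 payoff=17.0948 vs cont=18.9966 → 18.9966 [wait]  node(5,3) S=151.9197 payoff=0.0000 vs cont=6.5739 → 6.5739 [wait]  node(5,4) S=178.2275 payoff=0.0000 vs cont=1.0705 → 1.0705 [wait]  node(5,5) S=209.0909 payoff=0.0000 vs cont=0.0000 → 0.0000 [wait]  ⇒ S*(5)=110.3807
t_4: node(4,0) S=101.9091 payoff=44.6809 vs cont=44.2545 → 44.6809 [stop]  node(4,1) S=119.5565 payoff=27.0335 vs cont=27.5519 → 27.5519 [wait]  node(4,2) S=140.2600 payoff=6.3300 vs cont=12.7691 → 12.7691 [wait]  node(4,3) S=164.5487 payoff=0.0000 vs cont=3.8204 → 3.8204 [wait]  node(4,4) S=193.0434 payoff=0.0000 vs cont=0.5355 → 0.5355 [wait]  ⇒ S*(4)=101.9091
t_3: node(3,0) S=110.3807 payoff=36.2093 vs cont=36.0405 → 36.2093 [stop]  node(3,1) S=129.4952 payoff=17.0948 vs cont=20.1270 → 20.1270 [wait]  node(3,2) S=151.9197 payoff=0.0000 vs cont=8.2859 → 8.2859 [wait]  node(3,3) S=178.2275 payoff=0.0000 vs cont=2.1772 → 2.1772 [wait]  ⇒ S*(3)=110.3807
t_2: node(2,0) S=119.5565 payoff=27.0335 vs cont=28.1135 → 28.1135 [wait]  node(2,1) S=140.2600 payoff=6.3300 vs cont=14.1852 → 14.1852 [wait]  node(2,2) S=164.5487 payoff=0.0000 vs cont=5.2267 → 5.2267 [wait]  ⇒ S*(2)=-
t_1: node(1,0) S=129.4952 payoff=17.0948 vs cont=21.1115 → 21.1115 [wait]  node(1,1) S=151.9197 payoff=0.0000 vs cont=9.6929 → 9.6929 [wait]  ⇒ S*(1)=-
t_0: node(0,0) S=140.2600 payoff=6.3300 vs cont=15.3768 → 15.3768 [wait]  ⇒ S*(0)=-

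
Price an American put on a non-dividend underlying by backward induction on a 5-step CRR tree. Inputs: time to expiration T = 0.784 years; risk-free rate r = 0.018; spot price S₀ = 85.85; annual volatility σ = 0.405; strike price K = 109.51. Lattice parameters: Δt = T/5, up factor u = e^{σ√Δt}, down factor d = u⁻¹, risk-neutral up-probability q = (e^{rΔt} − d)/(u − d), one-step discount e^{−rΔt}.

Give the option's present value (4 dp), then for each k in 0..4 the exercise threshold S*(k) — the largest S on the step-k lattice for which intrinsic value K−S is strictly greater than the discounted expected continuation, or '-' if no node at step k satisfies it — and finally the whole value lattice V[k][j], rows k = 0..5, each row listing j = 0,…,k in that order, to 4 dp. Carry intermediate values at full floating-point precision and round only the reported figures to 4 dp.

Δt=0.15680, u=1.17395, d=0.85183, q=0.46877, disc=e^(-rΔt)=0.99718
k=5 terminal: V=max(K-S,0) → 71.0068 56.4467 36.3807 8.7266 0.0000 0.0000
k=4: j=0 S=45.2008 intr=64.3092 cont=64.0006 V=64.3092[EX]; j=1 S=62.2936 intr=47.2164 cont=46.9078 V=47.2164[EX]; j=2 S=85.8500 intr=23.6600 cont=23.3514 V=23.6600[EX]; j=3 S=118.3144 intr=0.0000 cont=4.6228 V=4.6228[hold]; j=4 S=163.0552 intr=0.0000 cont=0.0000 V=0.0000[hold]  S*(4)=85.8500
k=3: j=0 S=53.0633 intr=56.4467 cont=56.1380 V=56.4467[EX]; j=1 S=73.1293 intr=36.3807 cont=36.0720 V=36.3807[EX]; j=2 S=100.7834 intr=8.7266 cont=14.6945 V=14.6945[hold]; j=3 S=138.8948 intr=0.0000 cont=2.4489 V=2.4489[hold]  S*(3)=73.1293
k=2: j=0 S=62.2936 intr=47.2164 cont=46.9078 V=47.2164[EX]; j=1 S=85.8500 intr=23.6600 cont=26.1410 V=26.1410[hold]; j=2 S=118.3144 intr=0.0000 cont=8.9289 V=8.9289[hold]  S*(2)=62.2936
k=1: j=0 S=73.1293 intr=36.3807 cont=37.2317 V=37.2317[hold]; j=1 S=100.7834 intr=8.7266 cont=18.0216 V=18.0216[hold]  S*(1)=-
k=0: j=0 S=85.8500 intr=23.6600 cont=28.1471 V=28.1471[hold]  S*(0)=-

price = 28.1471
boundary = - - 62.2936 73.1293 85.8500
tree:
28.1471
37.2317 18.0216
47.2164 26.1410 8.9289
56.4467 36.3807 14.6945 2.4489
64.3092 47.2164 23.6600 4.6228 0.0000
71.0068 56.4467 36.3807 8.7266 0.0000 0.0000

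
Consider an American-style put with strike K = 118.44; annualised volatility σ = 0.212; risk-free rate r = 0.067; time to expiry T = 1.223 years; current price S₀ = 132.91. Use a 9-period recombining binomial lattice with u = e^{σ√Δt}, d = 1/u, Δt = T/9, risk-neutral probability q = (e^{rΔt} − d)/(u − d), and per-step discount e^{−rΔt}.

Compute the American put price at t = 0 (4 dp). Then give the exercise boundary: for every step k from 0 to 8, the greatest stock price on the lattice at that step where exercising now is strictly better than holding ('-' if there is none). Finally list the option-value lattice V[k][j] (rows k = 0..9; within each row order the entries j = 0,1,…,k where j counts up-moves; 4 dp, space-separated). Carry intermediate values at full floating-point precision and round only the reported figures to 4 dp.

Δt=0.13589  u=1.08128  d=0.92483  q=0.53893  discount=0.99094
step 9 (expiry): payoffs max(K−S,0) = 52.6595 41.5309 28.5197 13.3074 0.0000 0.0000 0.0000 0.0000 0.0000 0.0000
step 8: (k=8,j=0): S=71.1275, (K−S)⁺=47.3125, hold=46.2391 ⇒ V=47.3125 exercise | (k=8,j=1): S=83.1606, (K−S)⁺=35.2794, hold=34.2060 ⇒ V=35.2794 exercise | (k=8,j=2): S=97.2294, (K−S)⁺=21.2106, hold=20.1372 ⇒ V=21.2106 exercise | (k=8,j=3): S=113.6783, (K−S)⁺=4.7617, hold=6.0800 ⇒ V=6.0800 continue | (k=8,j=4): S=132.9100, (K−S)⁺=0.0000, hold=0.0000 ⇒ V=0.0000 continue | (k=8,j=5): S=155.3952, (K−S)⁺=0.0000, hold=0.0000 ⇒ V=0.0000 continue | (k=8,j=6): S=181.6844, (K−S)⁺=0.0000, hold=0.0000 ⇒ V=0.0000 continue | (k=8,j=7): S=212.4212, (K−S)⁺=0.0000, hold=0.0000 ⇒ V=0.0000 continue | (k=8,j=8): S=248.3578, (K−S)⁺=0.0000, hold=0.0000 ⇒ V=0.0000 continue  boundary S*=97.2294
step 7: (k=7,j=0): S=76.9091, (K−S)⁺=41.5309, hold=40.4575 ⇒ V=41.5309 exercise | (k=7,j=1): S=89.9203, (K−S)⁺=28.5197, hold=27.4463 ⇒ V=28.5197 exercise | (k=7,j=2): S=105.1326, (K−S)⁺=13.3074, hold=12.9380 ⇒ V=13.3074 exercise | (k=7,j=3): S=122.9186, (K−S)⁺=0.0000, hold=2.7779 ⇒ V=2.7779 continue | (k=7,j=4): S=143.7135, (K−S)⁺=0.0000, hold=0.0000 ⇒ V=0.0000 continue | (k=7,j=5): S=168.0265, (K−S)⁺=0.0000, hold=0.0000 ⇒ V=0.0000 continue | (k=7,j=6): S=196.4526, (K−S)⁺=0.0000, hold=0.0000 ⇒ V=0.0000 continue | (k=7,j=7): S=229.6877, (K−S)⁺=0.0000, hold=0.0000 ⇒ V=0.0000 continue  boundary S*=105.1326
step 6: (k=6,j=0): S=83.1606, (K−S)⁺=35.2794, hold=34.2060 ⇒ V=35.2794 exercise | (k=6,j=1): S=97.2294, (K−S)⁺=21.2106, hold=20.1372 ⇒ V=21.2106 exercise | (k=6,j=2): S=113.6783, (K−S)⁺=4.7617, hold=7.5635 ⇒ V=7.5635 continue | (k=6,j=3): S=132.9100, (K−S)⁺=0.0000, hold=1.2692 ⇒ V=1.2692 continue | (k=6,j=4): S=155.3952, (K−S)⁺=0.0000, hold=0.0000 ⇒ V=0.0000 continue | (k=6,j=5): S=181.6844, (K−S)⁺=0.0000, hold=0.0000 ⇒ V=0.0000 continue | (k=6,j=6): S=212.4212, (K−S)⁺=0.0000, hold=0.0000 ⇒ V=0.0000 continue  boundary S*=97.2294
step 5: (k=5,j=0): S=89.9203, (K−S)⁺=28.5197, hold=27.4463 ⇒ V=28.5197 exercise | (k=5,j=1): S=105.1326, (K−S)⁺=13.3074, hold=13.7302 ⇒ V=13.7302 continue | (k=5,j=2): S=122.9186, (K−S)⁺=0.0000, hold=4.1335 ⇒ V=4.1335 continue | (k=5,j=3): S=143.7135, (K−S)⁺=0.0000, hold=0.5799 ⇒ V=0.5799 continue | (k=5,j=4): S=168.0265, (K−S)⁺=0.0000, hold=0.0000 ⇒ V=0.0000 continue | (k=5,j=5): S=196.4526, (K−S)⁺=0.0000, hold=0.0000 ⇒ V=0.0000 continue  boundary S*=89.9203
step 4: (k=4,j=0): S=97.2294, (K−S)⁺=21.2106, hold=20.3630 ⇒ V=21.2106 exercise | (k=4,j=1): S=113.6783, (K−S)⁺=4.7617, hold=8.4807 ⇒ V=8.4807 continue | (k=4,j=2): S=132.9100, (K−S)⁺=0.0000, hold=2.1983 ⇒ V=2.1983 continue | (k=4,j=3): S=155.3952, (K−S)⁺=0.0000, hold=0.2649 ⇒ V=0.2649 continue | (k=4,j=4): S=181.6844, (K−S)⁺=0.0000, hold=0.0000 ⇒ V=0.0000 continue  boundary S*=97.2294
step 3: (k=3,j=0): S=105.1326, (K−S)⁺=13.3074, hold=14.2200 ⇒ V=14.2200 continue | (k=3,j=1): S=122.9186, (K−S)⁺=0.0000, hold=5.0487 ⇒ V=5.0487 continue | (k=3,j=2): S=143.7135, (K−S)⁺=0.0000, hold=1.1459 ⇒ V=1.1459 continue | (k=3,j=3): S=168.0265, (K−S)⁺=0.0000, hold=0.1211 ⇒ V=0.1211 continue  boundary S*=-
step 2: (k=2,j=0): S=113.6783, (K−S)⁺=4.7617, hold=9.1933 ⇒ V=9.1933 continue | (k=2,j=1): S=132.9100, (K−S)⁺=0.0000, hold=2.9187 ⇒ V=2.9187 continue | (k=2,j=2): S=155.3952, (K−S)⁺=0.0000, hold=0.5882 ⇒ V=0.5882 continue  boundary S*=-
step 1: (k=1,j=0): S=122.9186, (K−S)⁺=0.0000, hold=5.7590 ⇒ V=5.7590 continue | (k=1,j=1): S=143.7135, (K−S)⁺=0.0000, hold=1.6476 ⇒ V=1.6476 continue  boundary S*=-
step 0: (k=0,j=0): S=132.9100, (K−S)⁺=0.0000, hold=3.5112 ⇒ V=3.5112 continue  boundary S*=-

price = 3.5112
boundary = - - - - 97.2294 89.9203 97.2294 105.1326 97.2294
tree:
3.5112
5.7590 1.6476
9.1933 2.9187 0.5882
14.2200 5.0487 1.1459 0.1211
21.2106 8.4807 2.1983 0.2649 0.0000
28.5197 13.7302 4.1335 0.5799 0.0000 0.0000
35.2794 21.2106 7.5635 1.2692 0.0000 0.0000 0.0000
41.5309 28.5197 13.3074 2.7779 0.0000 0.0000 0.0000 0.0000
47.3125 35.2794 21.2106 6.0800 0.0000 0.0000 0.0000 0.0000 0.0000
52.6595 41.5309 28.5197 13.3074 0.0000 0.0000 0.0000 0.0000 0.0000 0.0000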